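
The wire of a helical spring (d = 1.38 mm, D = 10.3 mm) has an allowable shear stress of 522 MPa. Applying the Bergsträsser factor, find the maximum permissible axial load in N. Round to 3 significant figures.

44.1 N

C = D/d = 10.3/1.38 = 7.4638
K_B = (4C+2)/(4C−3) = 31.855/26.855 = 1.1862
τ_max = K·8FD/(πd³) → F_max = τ_allow·πd³/(8DK)
F_max = 522·π·1.38³/(8·10.3·1.1862) = 4309.8/97.742 = 44.094 N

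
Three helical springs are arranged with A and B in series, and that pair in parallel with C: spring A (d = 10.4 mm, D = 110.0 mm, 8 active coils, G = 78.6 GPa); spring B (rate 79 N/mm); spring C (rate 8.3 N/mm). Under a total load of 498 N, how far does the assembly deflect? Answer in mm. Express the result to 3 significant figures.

28.0 mm

k_A = Gd⁴/(8D³N_a) = (78.6×10³)(10.4⁴)/(8·110.0³·8) = 10.794 N/mm
Springs A,B series: k_AB = 1/(1/10.794+1/79) = 9.4968 N/mm; parallel with C: k_eq = 9.4968+8.3 = 17.797 N/mm
δ = F/k_eq = 498/17.797 = 27.983 mm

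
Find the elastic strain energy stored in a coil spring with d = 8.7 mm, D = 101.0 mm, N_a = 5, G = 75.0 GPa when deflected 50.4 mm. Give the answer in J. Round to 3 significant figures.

13.2 J

k = Gd⁴/(8D³N_a) = (75.0×10³)(8.7⁴)/(8·101.0³·5) = 10.426 N/mm
U = ½kδ² = 0.5 × 10.426 × 50.4² = 13242 N·mm = 13.242 J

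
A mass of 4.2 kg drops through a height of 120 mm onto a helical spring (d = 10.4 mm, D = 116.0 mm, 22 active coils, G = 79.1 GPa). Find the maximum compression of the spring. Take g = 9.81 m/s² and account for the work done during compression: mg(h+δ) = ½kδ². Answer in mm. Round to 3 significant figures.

k = Gd⁴/(8D³N_a) = (79.1×10³)(10.4⁴)/(8·116.0³·22) = 3.3684 N/mm
W = mg = 4.2 × 9.81 = 41.202 N
½kδ² − Wδ − Wh = 0 → δ = (W + √(W² + 2kWh))/k
δ = (41.202 + √(1697.6 + 33308.3))/3.3684 = (41.202 + 187.1)/3.3684 = 67.777 mm

67.8 mm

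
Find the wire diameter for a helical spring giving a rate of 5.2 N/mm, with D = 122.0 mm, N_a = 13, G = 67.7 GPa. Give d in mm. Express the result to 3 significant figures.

d = (8D³N_a·k / G)^(1/4) = (8·122.0³·13·5.2 / (67.7×10³))^0.25
  = (14505)^0.25 = 10.9744 mm

11.0 mm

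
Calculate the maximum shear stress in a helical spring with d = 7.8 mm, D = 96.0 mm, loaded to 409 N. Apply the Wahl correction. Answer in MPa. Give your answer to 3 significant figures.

Spring index C = D/d = 96.0/7.8 = 12.3077
K_W = (4C−1)/(4C−4) + 0.615/C = 48.231/45.231 + 0.0500 = 1.1163
τ₀ = 8FD/(πd³) = 8·409·96.0/(π·7.8³) = 314112/1490.8 = 210.69 MPa
τ_max = K·τ₀ = 1.1163 × 210.69 = 235.2 MPa

235 MPa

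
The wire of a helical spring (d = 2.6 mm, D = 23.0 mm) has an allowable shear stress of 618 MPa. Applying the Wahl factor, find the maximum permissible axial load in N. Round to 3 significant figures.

159 N

C = D/d = 23.0/2.6 = 8.8462
K_W = (4C−1)/(4C−4) + 0.615/C = 34.385/31.385 + 0.0695 = 1.1651
τ_max = K·8FD/(πd³) → F_max = τ_allow·πd³/(8DK)
F_max = 618·π·2.6³/(8·23.0·1.1651) = 34124/214.38 = 159.17 N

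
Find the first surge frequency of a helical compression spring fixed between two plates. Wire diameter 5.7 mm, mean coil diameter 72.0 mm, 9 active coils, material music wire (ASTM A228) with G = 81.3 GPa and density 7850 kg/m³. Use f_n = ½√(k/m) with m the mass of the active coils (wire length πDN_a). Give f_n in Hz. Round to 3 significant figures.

k = Gd⁴/(8D³N_a) = (81.3×10³)(5.7⁴)/(8·72.0³·9) = 3.1934 N/mm = 3193.4 N/m
Wire length L = πDN_a = π·72.0·9 = 2035.8 mm
m = ρ·(πd²/4)·L = 7850 × 25.518×10⁻⁶ m² × 2.0358 m = 0.40779 kg
f_n = ½√(k/m) = 0.5·√(3193.4/0.40779) = 0.5·√(7831.2) = 44.247 Hz

44.2 Hz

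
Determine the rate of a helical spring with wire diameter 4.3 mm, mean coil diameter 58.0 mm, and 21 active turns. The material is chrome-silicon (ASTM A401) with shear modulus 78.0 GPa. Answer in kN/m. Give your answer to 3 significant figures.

0.814 kN/m

k = Gd⁴/(8D³N_a) = (78.0×10³ × 4.3⁴) / (8 × 58.0³ × 21)
  = 2.66666e+07 / 3.27788e+07 = 0.81353 N/mm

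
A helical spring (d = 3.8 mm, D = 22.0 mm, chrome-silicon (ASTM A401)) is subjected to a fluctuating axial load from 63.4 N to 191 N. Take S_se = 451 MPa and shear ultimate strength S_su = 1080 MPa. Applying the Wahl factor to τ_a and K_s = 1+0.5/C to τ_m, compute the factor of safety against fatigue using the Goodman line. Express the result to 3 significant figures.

3.19

C = D/d = 22.0/3.8 = 5.7895; K_W = (4C−1)/(4C−4)+0.615/C = 1.2628; K_s = 1+0.5/C = 1.0864
F_a = (F_max−F_min)/2 = 63.8 N; F_m = (F_max+F_min)/2 = 127.2 N
τ_a = K_W·8F_aD/(πd³) = 1.2628 × 65.138 = 82.257 MPa
τ_m = K_s·8F_mD/(πd³) = 1.0864 × 129.87 = 141.08 MPa
Goodman: 1/n_f = τ_a/S_se + τ_m/S_su = 82.257/451 + 141.08/1080 = 0.18239 + 0.13063 = 0.31302
n_f = 1/0.31302 = 3.195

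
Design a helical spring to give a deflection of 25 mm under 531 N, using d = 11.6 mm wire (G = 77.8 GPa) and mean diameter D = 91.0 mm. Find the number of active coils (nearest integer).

Required rate k = F/δ = 531/25 = 21.24 N/mm
N_a = Gd⁴/(8D³k) = (77.8×10³ × 11.6⁴)/(8 × 91.0³ × 21.24)
    = 1.40868e+09 / 1.28047e+08 = 11 → 11 coils

11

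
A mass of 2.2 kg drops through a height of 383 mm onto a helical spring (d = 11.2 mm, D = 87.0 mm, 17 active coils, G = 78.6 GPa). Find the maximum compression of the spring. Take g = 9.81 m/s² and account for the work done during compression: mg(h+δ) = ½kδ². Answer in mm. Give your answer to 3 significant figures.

k = Gd⁴/(8D³N_a) = (78.6×10³)(11.2⁴)/(8·87.0³·17) = 13.81 N/mm
W = mg = 2.2 × 9.81 = 21.582 N
½kδ² − Wδ − Wh = 0 → δ = (W + √(W² + 2kWh))/k
δ = (21.582 + √(465.78 + 228307))/13.81 = (21.582 + 478.3)/13.81 = 36.197 mm

36.2 mm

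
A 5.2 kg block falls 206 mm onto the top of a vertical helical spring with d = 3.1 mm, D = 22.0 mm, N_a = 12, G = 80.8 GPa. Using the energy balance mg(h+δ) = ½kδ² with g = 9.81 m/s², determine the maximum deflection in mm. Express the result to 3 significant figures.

61.1 mm

k = Gd⁴/(8D³N_a) = (80.8×10³)(3.1⁴)/(8·22.0³·12) = 7.2999 N/mm
W = mg = 5.2 × 9.81 = 51.012 N
½kδ² − Wδ − Wh = 0 → δ = (W + √(W² + 2kWh))/k
δ = (51.012 + √(2602.2 + 153422))/7.2999 = (51.012 + 395)/7.2999 = 61.098 mm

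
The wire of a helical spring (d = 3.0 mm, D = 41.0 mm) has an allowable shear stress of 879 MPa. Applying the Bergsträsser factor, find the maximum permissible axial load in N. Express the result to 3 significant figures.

C = D/d = 41.0/3.0 = 13.6667
K_B = (4C+2)/(4C−3) = 56.667/51.667 = 1.0968
τ_max = K·8FD/(πd³) → F_max = τ_allow·πd³/(8DK)
F_max = 879·π·3.0³/(8·41.0·1.0968) = 74559/359.74 = 207.26 N

207 N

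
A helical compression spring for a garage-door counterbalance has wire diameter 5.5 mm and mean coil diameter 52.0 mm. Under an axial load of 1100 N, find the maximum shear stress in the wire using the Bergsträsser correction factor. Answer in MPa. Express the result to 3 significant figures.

Spring index C = D/d = 52.0/5.5 = 9.4545
K_B = (4C+2)/(4C−3) = 39.818/34.818 = 1.1436
τ₀ = 8FD/(πd³) = 8·1100·52.0/(π·5.5³) = 457600/522.68 = 875.48 MPa
τ_max = K·τ₀ = 1.1436 × 875.48 = 1001.2 MPa

1000 MPa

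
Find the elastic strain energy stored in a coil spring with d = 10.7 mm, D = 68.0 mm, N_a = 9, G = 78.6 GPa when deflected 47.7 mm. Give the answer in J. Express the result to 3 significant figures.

k = Gd⁴/(8D³N_a) = (78.6×10³)(10.7⁴)/(8·68.0³·9) = 45.509 N/mm
U = ½kδ² = 0.5 × 45.509 × 47.7² = 51773 N·mm = 51.773 J

51.8 J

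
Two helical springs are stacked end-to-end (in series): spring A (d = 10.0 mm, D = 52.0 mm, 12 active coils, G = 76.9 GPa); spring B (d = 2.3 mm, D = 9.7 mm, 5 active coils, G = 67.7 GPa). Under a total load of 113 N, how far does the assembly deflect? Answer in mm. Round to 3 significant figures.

4.16 mm

k_A = Gd⁴/(8D³N_a) = (76.9×10³)(10.0⁴)/(8·52.0³·12) = 56.97 N/mm
k_B = Gd⁴/(8D³N_a) = (67.7×10³)(2.3⁴)/(8·9.7³·5) = 51.895 N/mm
Series: 1/k_eq = 1/56.97 + 1/51.895 = 0.036823; k_eq = 27.157 N/mm
δ = F/k_eq = 113/27.157 = 4.161 mm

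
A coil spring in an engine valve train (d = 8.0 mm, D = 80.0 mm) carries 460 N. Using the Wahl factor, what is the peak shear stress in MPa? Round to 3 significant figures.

Spring index C = D/d = 80.0/8.0 = 10.0000
K_W = (4C−1)/(4C−4) + 0.615/C = 39.000/36.000 + 0.0615 = 1.1448
τ₀ = 8FD/(πd³) = 8·460·80.0/(π·8.0³) = 294400/1608.5 = 183.03 MPa
τ_max = K·τ₀ = 1.1448 × 183.03 = 209.54 MPa

210 MPa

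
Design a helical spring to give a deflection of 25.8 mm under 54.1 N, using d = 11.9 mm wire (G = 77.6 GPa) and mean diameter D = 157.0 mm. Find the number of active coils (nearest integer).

24

Required rate k = F/δ = 54.1/25.8 = 2.0969 N/mm
N_a = Gd⁴/(8D³k) = (77.6×10³ × 11.9⁴)/(8 × 157.0³ × 2.0969)
    = 1.55614e+09 / 6.49182e+07 = 23.97 → 24 coils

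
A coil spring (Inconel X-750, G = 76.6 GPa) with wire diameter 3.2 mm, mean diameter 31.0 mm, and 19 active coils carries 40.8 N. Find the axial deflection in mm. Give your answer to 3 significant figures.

23.0 mm

k = Gd⁴/(8D³N_a) = (76.6×10³)(3.2⁴)/(8·31.0³·19) = 1.7738 N/mm
δ = F/k = 40.8 / 1.7738 = 23.002 mm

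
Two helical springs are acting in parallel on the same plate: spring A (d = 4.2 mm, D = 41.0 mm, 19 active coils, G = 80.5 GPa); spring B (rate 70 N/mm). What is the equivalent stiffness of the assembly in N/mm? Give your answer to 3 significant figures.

72.4 N/mm

k_A = Gd⁴/(8D³N_a) = (80.5×10³)(4.2⁴)/(8·41.0³·19) = 2.3911 N/mm
Parallel: k_eq = 2.3911 + 70 = 72.391 N/mm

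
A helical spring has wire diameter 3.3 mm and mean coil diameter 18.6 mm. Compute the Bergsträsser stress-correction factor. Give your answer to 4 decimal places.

1.2558

C = D/d = 18.6/3.3 = 5.6364
K_B = (4C+2)/(4C−3) = 24.545/19.545 = 1.2558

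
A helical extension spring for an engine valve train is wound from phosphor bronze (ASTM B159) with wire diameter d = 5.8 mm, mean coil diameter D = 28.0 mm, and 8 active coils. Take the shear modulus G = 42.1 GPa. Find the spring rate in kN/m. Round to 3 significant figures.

33.9 kN/m

k = Gd⁴/(8D³N_a) = (42.1×10³ × 5.8⁴) / (8 × 28.0³ × 8)
  = 4.76424e+07 / 1.40493e+06 = 33.911 N/mm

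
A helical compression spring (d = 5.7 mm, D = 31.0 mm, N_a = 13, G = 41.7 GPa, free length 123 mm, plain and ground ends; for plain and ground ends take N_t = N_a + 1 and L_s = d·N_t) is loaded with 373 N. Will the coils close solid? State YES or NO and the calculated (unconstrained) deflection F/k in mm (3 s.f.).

NO, δ = 26.3 mm

k = Gd⁴/(8D³N_a) = (41.7×10³)(5.7⁴)/(8·31.0³·13) = 14.207 N/mm
N_t = 14; L_s = 5.7·14 = 79.8 mm; δ_solid = L₀ − L_s = 123 − 79.8 = 43.2 mm
δ = F/k = 373/14.207 = 26.254 mm
δ < δ_solid → spring does not go solid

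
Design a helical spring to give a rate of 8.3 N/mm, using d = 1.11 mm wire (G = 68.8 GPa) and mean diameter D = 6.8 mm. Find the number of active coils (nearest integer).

N_a = Gd⁴/(8D³k) = (68.8×10³ × 1.11⁴)/(8 × 6.8³ × 8.3)
    = 104443 / 20878.3 = 5.002 → 5 coils

5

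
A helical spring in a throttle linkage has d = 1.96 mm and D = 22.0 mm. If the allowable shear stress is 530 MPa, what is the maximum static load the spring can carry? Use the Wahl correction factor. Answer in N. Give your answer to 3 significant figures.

C = D/d = 22.0/1.96 = 11.2245
K_W = (4C−1)/(4C−4) + 0.615/C = 43.898/40.898 + 0.0548 = 1.1281
τ_max = K·8FD/(πd³) → F_max = τ_allow·πd³/(8DK)
F_max = 530·π·1.96³/(8·22.0·1.1281) = 12537/198.55 = 63.142 N

63.1 N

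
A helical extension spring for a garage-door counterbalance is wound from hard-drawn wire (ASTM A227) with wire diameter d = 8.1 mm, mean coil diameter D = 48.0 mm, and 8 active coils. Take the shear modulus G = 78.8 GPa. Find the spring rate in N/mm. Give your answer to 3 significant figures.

k = Gd⁴/(8D³N_a) = (78.8×10³ × 8.1⁴) / (8 × 48.0³ × 8)
  = 3.39208e+08 / 7.07789e+06 = 47.925 N/mm

47.9 N/mm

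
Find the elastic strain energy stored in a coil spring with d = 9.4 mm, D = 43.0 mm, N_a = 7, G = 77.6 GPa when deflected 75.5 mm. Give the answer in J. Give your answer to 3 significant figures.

k = Gd⁴/(8D³N_a) = (77.6×10³)(9.4⁴)/(8·43.0³·7) = 136.08 N/mm
U = ½kδ² = 0.5 × 136.08 × 75.5² = 3.8783e+05 N·mm = 387.83 J

388 J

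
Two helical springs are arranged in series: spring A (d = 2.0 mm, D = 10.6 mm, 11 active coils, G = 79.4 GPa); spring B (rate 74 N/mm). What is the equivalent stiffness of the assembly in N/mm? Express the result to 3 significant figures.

10.4 N/mm

k_A = Gd⁴/(8D³N_a) = (79.4×10³)(2.0⁴)/(8·10.6³·11) = 12.121 N/mm
Series: 1/k_eq = 1/12.121 + 1/74 = 0.096015; k_eq = 10.415 N/mm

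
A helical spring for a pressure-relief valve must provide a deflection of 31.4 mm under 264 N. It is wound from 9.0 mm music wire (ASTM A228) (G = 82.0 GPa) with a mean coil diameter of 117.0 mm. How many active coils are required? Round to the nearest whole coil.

Required rate k = F/δ = 264/31.4 = 8.4076 N/mm
N_a = Gd⁴/(8D³k) = (82.0×10³ × 9.0⁴)/(8 × 117.0³ × 8.4076)
    = 5.38002e+08 / 1.07726e+08 = 4.994 → 5 coils

5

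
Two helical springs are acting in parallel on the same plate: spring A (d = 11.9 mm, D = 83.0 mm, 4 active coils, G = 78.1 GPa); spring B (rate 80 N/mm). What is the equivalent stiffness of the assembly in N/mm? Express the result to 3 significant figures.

166 N/mm

k_A = Gd⁴/(8D³N_a) = (78.1×10³)(11.9⁴)/(8·83.0³·4) = 85.596 N/mm
Parallel: k_eq = 85.596 + 80 = 165.6 N/mm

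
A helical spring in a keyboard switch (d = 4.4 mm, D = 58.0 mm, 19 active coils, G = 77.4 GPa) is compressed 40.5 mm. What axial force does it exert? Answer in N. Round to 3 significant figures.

k = Gd⁴/(8D³N_a) = (77.4×10³)(4.4⁴)/(8·58.0³·19) = 0.97819 N/mm
F = k·δ = 0.97819 × 40.5 = 39.617 N

39.6 N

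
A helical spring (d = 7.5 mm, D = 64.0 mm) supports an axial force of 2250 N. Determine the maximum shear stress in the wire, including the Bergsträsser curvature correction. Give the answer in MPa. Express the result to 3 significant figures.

1010 MPa

Spring index C = D/d = 64.0/7.5 = 8.5333
K_B = (4C+2)/(4C−3) = 36.133/31.133 = 1.1606
τ₀ = 8FD/(πd³) = 8·2250·64.0/(π·7.5³) = 1.152e+06/1325.4 = 869.2 MPa
τ_max = K·τ₀ = 1.1606 × 869.2 = 1008.8 MPa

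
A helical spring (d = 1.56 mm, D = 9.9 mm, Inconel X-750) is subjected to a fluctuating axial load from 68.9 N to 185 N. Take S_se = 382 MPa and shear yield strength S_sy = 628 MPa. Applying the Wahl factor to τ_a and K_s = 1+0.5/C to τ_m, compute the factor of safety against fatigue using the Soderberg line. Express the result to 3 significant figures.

C = D/d = 9.9/1.56 = 6.3462; K_W = (4C−1)/(4C−4)+0.615/C = 1.2372; K_s = 1+0.5/C = 1.0788
F_a = (F_max−F_min)/2 = 58.05 N; F_m = (F_max+F_min)/2 = 126.95 N
τ_a = K_W·8F_aD/(πd³) = 1.2372 × 385.48 = 476.92 MPa
τ_m = K_s·8F_mD/(πd³) = 1.0788 × 843.01 = 909.43 MPa
Soderberg: 1/n_f = τ_a/S_se + τ_m/S_sy = 476.92/382 + 909.43/628 = 1.24847 + 1.44814 = 2.6966
n_f = 1/2.6966 = 0.3708

0.371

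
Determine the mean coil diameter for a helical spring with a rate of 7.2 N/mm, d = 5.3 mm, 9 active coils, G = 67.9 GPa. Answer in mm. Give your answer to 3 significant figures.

46.9 mm

D = (Gd⁴/(8N_a·k))^(1/3) = (67.9×10³·5.3⁴/(8·9·7.2))^(1/3)
  = (103349)^(1/3) = 46.9284 mm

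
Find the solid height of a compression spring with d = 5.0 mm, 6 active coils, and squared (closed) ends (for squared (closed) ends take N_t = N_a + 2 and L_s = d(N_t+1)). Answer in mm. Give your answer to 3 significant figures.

squared (closed) ends: N_t = N_a + 2 = 6 + 2 = 8
L_s = d·(N_t+1) = 5.0 × 9 = 45 mm

45.0 mm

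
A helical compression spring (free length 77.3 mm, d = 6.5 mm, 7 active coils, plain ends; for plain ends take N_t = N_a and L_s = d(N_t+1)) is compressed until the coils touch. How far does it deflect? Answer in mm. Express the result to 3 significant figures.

N_t = 7; L_s = 6.5·8 = 52 mm
δ_solid = L₀ − L_s = 77.3 − 52 = 25.3 mm

25.3 mm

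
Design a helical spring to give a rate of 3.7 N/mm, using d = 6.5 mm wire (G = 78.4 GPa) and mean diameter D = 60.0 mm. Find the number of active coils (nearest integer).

22

N_a = Gd⁴/(8D³k) = (78.4×10³ × 6.5⁴)/(8 × 60.0³ × 3.7)
    = 1.39949e+08 / 6.3936e+06 = 21.89 → 22 coils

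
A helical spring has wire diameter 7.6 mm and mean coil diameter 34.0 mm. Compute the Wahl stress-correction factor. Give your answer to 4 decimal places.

1.3534

C = D/d = 34.0/7.6 = 4.4737
K_W = (4C−1)/(4C−4) + 0.615/C = 16.895/13.895 + 0.1375 = 1.3534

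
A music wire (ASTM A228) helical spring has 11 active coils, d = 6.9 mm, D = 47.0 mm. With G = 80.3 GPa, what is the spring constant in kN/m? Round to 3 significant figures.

k = Gd⁴/(8D³N_a) = (80.3×10³ × 6.9⁴) / (8 × 47.0³ × 11)
  = 1.82017e+08 / 9.13642e+06 = 19.922 N/mm

19.9 kN/m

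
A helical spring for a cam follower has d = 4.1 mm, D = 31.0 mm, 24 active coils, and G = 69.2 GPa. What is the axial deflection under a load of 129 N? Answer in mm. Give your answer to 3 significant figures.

37.7 mm

k = Gd⁴/(8D³N_a) = (69.2×10³)(4.1⁴)/(8·31.0³·24) = 3.4187 N/mm
δ = F/k = 129 / 3.4187 = 37.734 mm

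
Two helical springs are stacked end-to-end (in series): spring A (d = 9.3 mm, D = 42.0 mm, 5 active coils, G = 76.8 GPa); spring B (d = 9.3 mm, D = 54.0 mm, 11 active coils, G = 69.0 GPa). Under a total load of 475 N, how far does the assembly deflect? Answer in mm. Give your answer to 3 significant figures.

k_A = Gd⁴/(8D³N_a) = (76.8×10³)(9.3⁴)/(8·42.0³·5) = 193.86 N/mm
k_B = Gd⁴/(8D³N_a) = (69.0×10³)(9.3⁴)/(8·54.0³·11) = 37.249 N/mm
Series: 1/k_eq = 1/193.86 + 1/37.249 = 0.032005; k_eq = 31.245 N/mm
δ = F/k_eq = 475/31.245 = 15.202 mm

15.2 mm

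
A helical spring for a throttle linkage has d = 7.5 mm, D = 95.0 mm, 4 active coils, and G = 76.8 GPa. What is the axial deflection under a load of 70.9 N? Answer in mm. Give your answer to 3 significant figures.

8.00 mm

k = Gd⁴/(8D³N_a) = (76.8×10³)(7.5⁴)/(8·95.0³·4) = 8.857 N/mm
δ = F/k = 70.9 / 8.857 = 8.005 mm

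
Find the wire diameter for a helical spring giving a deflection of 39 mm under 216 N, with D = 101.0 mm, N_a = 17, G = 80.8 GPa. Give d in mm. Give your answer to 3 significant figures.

9.90 mm

Required rate k = F/δ = 216/39 = 5.5385 N/mm
d = (8D³N_a·k / G)^(1/4) = (8·101.0³·17·5.5385 / (80.8×10³))^0.25
  = (9604.6)^0.25 = 9.8997 mm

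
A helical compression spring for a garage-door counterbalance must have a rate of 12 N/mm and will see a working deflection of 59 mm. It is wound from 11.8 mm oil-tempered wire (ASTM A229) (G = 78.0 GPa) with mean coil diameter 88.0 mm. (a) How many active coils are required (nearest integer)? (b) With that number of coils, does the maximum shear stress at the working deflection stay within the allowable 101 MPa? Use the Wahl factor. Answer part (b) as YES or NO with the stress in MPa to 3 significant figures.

(a) 23 coils; (b) NO, τ_max = 116 MPa

N_a = Gd⁴/(8D³k) = (78.0×10³)(11.8⁴)/(8·88.0³·12) = 23.12 → N_a = 23
Actual rate k = Gd⁴/(8D³·23) = 12.06 N/mm
Working load F = kδ = 12.06·59 = 711.56 N
C = 88.0/11.8 = 7.4576; K_W = (4C−1)/(4C−4)+0.615/C = 1.1986
τ_max = K_W·8FD/(πd³) = 1.1986·97.048 = 116.32 MPa
τ_max > 101 MPa → exceeds allowable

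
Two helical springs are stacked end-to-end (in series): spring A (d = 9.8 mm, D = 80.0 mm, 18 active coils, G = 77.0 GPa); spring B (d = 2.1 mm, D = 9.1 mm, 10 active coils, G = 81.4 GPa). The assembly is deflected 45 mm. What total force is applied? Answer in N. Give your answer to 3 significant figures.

317 N

k_A = Gd⁴/(8D³N_a) = (77.0×10³)(9.8⁴)/(8·80.0³·18) = 9.633 N/mm
k_B = Gd⁴/(8D³N_a) = (81.4×10³)(2.1⁴)/(8·9.1³·10) = 26.26 N/mm
Series: 1/k_eq = 1/9.633 + 1/26.26 = 0.14189; k_eq = 7.0477 N/mm
F = k_eq·δ = 7.0477·45 = 317.14 N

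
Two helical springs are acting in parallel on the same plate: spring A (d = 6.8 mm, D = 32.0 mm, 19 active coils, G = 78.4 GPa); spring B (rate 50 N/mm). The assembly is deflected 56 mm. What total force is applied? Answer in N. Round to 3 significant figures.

k_A = Gd⁴/(8D³N_a) = (78.4×10³)(6.8⁴)/(8·32.0³·19) = 33.656 N/mm
Parallel: k_eq = 33.656 + 50 = 83.656 N/mm
F = k_eq·δ = 83.656·56 = 4684.7 N

4680 N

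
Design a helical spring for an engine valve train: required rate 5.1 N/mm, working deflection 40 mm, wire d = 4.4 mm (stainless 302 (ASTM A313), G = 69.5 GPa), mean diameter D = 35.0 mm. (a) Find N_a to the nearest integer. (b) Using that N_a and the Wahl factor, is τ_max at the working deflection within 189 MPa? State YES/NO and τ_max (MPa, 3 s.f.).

N_a = Gd⁴/(8D³k) = (69.5×10³)(4.4⁴)/(8·35.0³·5.1) = 14.89 → N_a = 15
Actual rate k = Gd⁴/(8D³·15) = 5.063 N/mm
Working load F = kδ = 5.063·40 = 202.52 N
C = 35.0/4.4 = 7.9545; K_W = (4C−1)/(4C−4)+0.615/C = 1.1852
τ_max = K_W·8FD/(πd³) = 1.1852·211.89 = 251.13 MPa
τ_max > 189 MPa → exceeds allowable

(a) 15 coils; (b) NO, τ_max = 251 MPa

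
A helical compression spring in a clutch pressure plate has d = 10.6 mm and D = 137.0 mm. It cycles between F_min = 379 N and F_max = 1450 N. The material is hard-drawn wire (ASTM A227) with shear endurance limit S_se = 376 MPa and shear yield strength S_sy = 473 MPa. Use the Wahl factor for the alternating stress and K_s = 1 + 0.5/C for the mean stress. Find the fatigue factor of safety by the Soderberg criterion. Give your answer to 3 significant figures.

C = D/d = 137.0/10.6 = 12.9245; K_W = (4C−1)/(4C−4)+0.615/C = 1.1105; K_s = 1+0.5/C = 1.0387
F_a = (F_max−F_min)/2 = 535.5 N; F_m = (F_max+F_min)/2 = 914.5 N
τ_a = K_W·8F_aD/(πd³) = 1.1105 × 156.86 = 174.19 MPa
τ_m = K_s·8F_mD/(πd³) = 1.0387 × 267.87 = 278.23 MPa
Soderberg: 1/n_f = τ_a/S_se + τ_m/S_sy = 174.19/376 + 278.23/473 = 0.46326 + 0.58823 = 1.0515
n_f = 1/1.0515 = 0.951

0.951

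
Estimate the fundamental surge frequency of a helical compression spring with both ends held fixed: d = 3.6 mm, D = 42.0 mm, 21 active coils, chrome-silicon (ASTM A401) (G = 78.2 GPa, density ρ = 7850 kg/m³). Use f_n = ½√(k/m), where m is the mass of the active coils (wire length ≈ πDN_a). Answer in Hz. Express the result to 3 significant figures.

34.5 Hz

k = Gd⁴/(8D³N_a) = (78.2×10³)(3.6⁴)/(8·42.0³·21) = 1.0553 N/mm = 1055.3 N/m
Wire length L = πDN_a = π·42.0·21 = 2770.9 mm
m = ρ·(πd²/4)·L = 7850 × 10.179×10⁻⁶ m² × 2.7709 m = 0.2214 kg
f_n = ½√(k/m) = 0.5·√(1055.3/0.2214) = 0.5·√(4766.2) = 34.519 Hz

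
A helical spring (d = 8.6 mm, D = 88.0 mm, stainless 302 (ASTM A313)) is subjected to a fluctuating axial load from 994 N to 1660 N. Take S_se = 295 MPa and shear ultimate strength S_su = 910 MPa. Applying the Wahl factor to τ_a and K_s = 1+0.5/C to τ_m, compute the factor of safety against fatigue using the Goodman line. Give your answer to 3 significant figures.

C = D/d = 88.0/8.6 = 10.2326; K_W = (4C−1)/(4C−4)+0.615/C = 1.1413; K_s = 1+0.5/C = 1.0489
F_a = (F_max−F_min)/2 = 333 N; F_m = (F_max+F_min)/2 = 1327 N
τ_a = K_W·8F_aD/(πd³) = 1.1413 × 117.32 = 133.9 MPa
τ_m = K_s·8F_mD/(πd³) = 1.0489 × 467.52 = 490.36 MPa
Goodman: 1/n_f = τ_a/S_se + τ_m/S_su = 133.9/295 + 490.36/910 = 0.45390 + 0.53886 = 0.99276
n_f = 1/0.99276 = 1.007

1.01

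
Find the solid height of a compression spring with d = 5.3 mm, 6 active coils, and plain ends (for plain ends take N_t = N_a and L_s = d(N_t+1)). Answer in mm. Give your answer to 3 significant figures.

plain ends: N_t = N_a = 6
L_s = d·(N_t+1) = 5.3 × 7 = 37.1 mm

37.1 mm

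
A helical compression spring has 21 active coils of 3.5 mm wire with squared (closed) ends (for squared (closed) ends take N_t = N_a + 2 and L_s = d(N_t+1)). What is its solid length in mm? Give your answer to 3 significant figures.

84.0 mm

squared (closed) ends: N_t = N_a + 2 = 21 + 2 = 23
L_s = d·(N_t+1) = 3.5 × 24 = 84 mm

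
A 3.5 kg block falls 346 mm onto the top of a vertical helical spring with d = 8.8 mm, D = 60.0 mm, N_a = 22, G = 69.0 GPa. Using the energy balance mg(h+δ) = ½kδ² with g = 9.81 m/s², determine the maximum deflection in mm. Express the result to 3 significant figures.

k = Gd⁴/(8D³N_a) = (69.0×10³)(8.8⁴)/(8·60.0³·22) = 10.885 N/mm
W = mg = 3.5 × 9.81 = 34.335 N
½kδ² − Wδ − Wh = 0 → δ = (W + √(W² + 2kWh))/k
δ = (34.335 + √(1178.9 + 258617))/10.885 = (34.335 + 509.7)/10.885 = 49.982 mm

50.0 mm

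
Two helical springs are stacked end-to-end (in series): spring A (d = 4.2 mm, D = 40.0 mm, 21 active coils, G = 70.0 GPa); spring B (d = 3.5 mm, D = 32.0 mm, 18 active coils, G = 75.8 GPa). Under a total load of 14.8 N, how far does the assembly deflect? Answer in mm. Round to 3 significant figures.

k_A = Gd⁴/(8D³N_a) = (70.0×10³)(4.2⁴)/(8·40.0³·21) = 2.0258 N/mm
k_B = Gd⁴/(8D³N_a) = (75.8×10³)(3.5⁴)/(8·32.0³·18) = 2.4106 N/mm
Series: 1/k_eq = 1/2.0258 + 1/2.4106 = 0.90845; k_eq = 1.1008 N/mm
δ = F/k_eq = 14.8/1.1008 = 13.445 mm

13.4 mm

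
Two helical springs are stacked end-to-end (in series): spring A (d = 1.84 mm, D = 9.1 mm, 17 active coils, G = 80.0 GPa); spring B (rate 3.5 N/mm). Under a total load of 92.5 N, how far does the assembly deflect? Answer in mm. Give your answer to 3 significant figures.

36.8 mm

k_A = Gd⁴/(8D³N_a) = (80.0×10³)(1.84⁴)/(8·9.1³·17) = 8.9474 N/mm
Series: 1/k_eq = 1/8.9474 + 1/3.5 = 0.39748; k_eq = 2.5159 N/mm
δ = F/k_eq = 92.5/2.5159 = 36.767 mm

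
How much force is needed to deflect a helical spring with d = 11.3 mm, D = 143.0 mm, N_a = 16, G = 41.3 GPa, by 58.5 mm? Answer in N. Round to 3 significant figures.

105 N

k = Gd⁴/(8D³N_a) = (41.3×10³)(11.3⁴)/(8·143.0³·16) = 1.7991 N/mm
F = k·δ = 1.7991 × 58.5 = 105.25 N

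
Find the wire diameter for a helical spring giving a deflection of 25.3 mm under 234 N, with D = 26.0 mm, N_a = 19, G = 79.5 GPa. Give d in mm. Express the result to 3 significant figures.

4.20 mm

Required rate k = F/δ = 234/25.3 = 9.249 N/mm
d = (8D³N_a·k / G)^(1/4) = (8·26.0³·19·9.249 / (79.5×10³))^0.25
  = (310.81)^0.25 = 4.1988 mm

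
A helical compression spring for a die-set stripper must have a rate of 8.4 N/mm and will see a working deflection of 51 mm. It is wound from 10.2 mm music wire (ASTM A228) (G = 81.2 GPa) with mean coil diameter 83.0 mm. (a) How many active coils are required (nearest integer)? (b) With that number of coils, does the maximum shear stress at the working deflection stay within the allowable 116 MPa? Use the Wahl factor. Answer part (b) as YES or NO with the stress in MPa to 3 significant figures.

(a) 23 coils; (b) YES, τ_max = 100 MPa

N_a = Gd⁴/(8D³k) = (81.2×10³)(10.2⁴)/(8·83.0³·8.4) = 22.87 → N_a = 23
Actual rate k = Gd⁴/(8D³·23) = 8.3542 N/mm
Working load F = kδ = 8.3542·51 = 426.06 N
C = 83.0/10.2 = 8.1373; K_W = (4C−1)/(4C−4)+0.615/C = 1.1807
τ_max = K_W·8FD/(πd³) = 1.1807·84.858 = 100.19 MPa
τ_max ≤ 116 MPa → acceptable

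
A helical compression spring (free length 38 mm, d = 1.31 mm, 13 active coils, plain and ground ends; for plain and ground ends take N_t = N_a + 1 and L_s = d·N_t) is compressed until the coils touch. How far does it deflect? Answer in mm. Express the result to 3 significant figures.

N_t = 14; L_s = 1.31·14 = 18.34 mm
δ_solid = L₀ − L_s = 38 − 18.34 = 19.66 mm

19.7 mm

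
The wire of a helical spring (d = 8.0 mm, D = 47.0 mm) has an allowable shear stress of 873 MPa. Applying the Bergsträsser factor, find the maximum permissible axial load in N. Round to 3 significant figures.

C = D/d = 47.0/8.0 = 5.8750
K_B = (4C+2)/(4C−3) = 25.500/20.500 = 1.2439
τ_max = K·8FD/(πd³) → F_max = τ_allow·πd³/(8DK)
F_max = 873·π·8.0³/(8·47.0·1.2439) = 1.4042e+06/467.71 = 3002.3 N

3000 N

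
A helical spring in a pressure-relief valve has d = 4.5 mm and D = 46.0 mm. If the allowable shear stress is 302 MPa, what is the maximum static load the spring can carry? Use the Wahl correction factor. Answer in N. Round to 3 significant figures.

C = D/d = 46.0/4.5 = 10.2222
K_W = (4C−1)/(4C−4) + 0.615/C = 39.889/36.889 + 0.0602 = 1.1415
τ_max = K·8FD/(πd³) → F_max = τ_allow·πd³/(8DK)
F_max = 302·π·4.5³/(8·46.0·1.1415) = 86456/420.07 = 205.81 N

206 N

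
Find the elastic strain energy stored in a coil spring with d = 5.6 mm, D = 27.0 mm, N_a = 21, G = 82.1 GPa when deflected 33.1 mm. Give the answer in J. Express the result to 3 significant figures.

k = Gd⁴/(8D³N_a) = (82.1×10³)(5.6⁴)/(8·27.0³·21) = 24.417 N/mm
U = ½kδ² = 0.5 × 24.417 × 33.1² = 13376 N·mm = 13.376 J

13.4 J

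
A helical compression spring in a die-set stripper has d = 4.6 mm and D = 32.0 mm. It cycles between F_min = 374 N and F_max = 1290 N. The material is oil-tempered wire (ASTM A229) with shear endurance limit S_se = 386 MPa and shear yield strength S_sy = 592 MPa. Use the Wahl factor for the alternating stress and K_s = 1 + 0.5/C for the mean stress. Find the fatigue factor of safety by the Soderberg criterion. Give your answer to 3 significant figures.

C = D/d = 32.0/4.6 = 6.9565; K_W = (4C−1)/(4C−4)+0.615/C = 1.2143; K_s = 1+0.5/C = 1.0719
F_a = (F_max−F_min)/2 = 458 N; F_m = (F_max+F_min)/2 = 832 N
τ_a = K_W·8F_aD/(πd³) = 1.2143 × 383.43 = 465.6 MPa
τ_m = K_s·8F_mD/(πd³) = 1.0719 × 696.53 = 746.59 MPa
Soderberg: 1/n_f = τ_a/S_se + τ_m/S_sy = 465.6/386 + 746.59/592 = 1.20622 + 1.26114 = 2.4674
n_f = 1/2.4674 = 0.4053

0.405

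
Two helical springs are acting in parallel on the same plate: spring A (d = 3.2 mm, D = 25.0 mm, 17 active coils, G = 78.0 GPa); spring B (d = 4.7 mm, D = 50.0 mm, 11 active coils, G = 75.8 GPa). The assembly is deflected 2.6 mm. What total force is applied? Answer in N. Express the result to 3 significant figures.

18.7 N

k_A = Gd⁴/(8D³N_a) = (78.0×10³)(3.2⁴)/(8·25.0³·17) = 3.8489 N/mm
k_B = Gd⁴/(8D³N_a) = (75.8×10³)(4.7⁴)/(8·50.0³·11) = 3.3625 N/mm
Parallel: k_eq = 3.8489 + 3.3625 = 7.2114 N/mm
F = k_eq·δ = 7.2114·2.6 = 18.75 N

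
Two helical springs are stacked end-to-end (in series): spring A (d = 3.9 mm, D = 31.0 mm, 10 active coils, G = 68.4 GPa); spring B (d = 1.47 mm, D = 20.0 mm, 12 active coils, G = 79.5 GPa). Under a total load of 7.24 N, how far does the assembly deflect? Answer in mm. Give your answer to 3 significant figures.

16.1 mm

k_A = Gd⁴/(8D³N_a) = (68.4×10³)(3.9⁴)/(8·31.0³·10) = 6.6396 N/mm
k_B = Gd⁴/(8D³N_a) = (79.5×10³)(1.47⁴)/(8·20.0³·12) = 0.48337 N/mm
Series: 1/k_eq = 1/6.6396 + 1/0.48337 = 2.2194; k_eq = 0.45056 N/mm
δ = F/k_eq = 7.24/0.45056 = 16.069 mm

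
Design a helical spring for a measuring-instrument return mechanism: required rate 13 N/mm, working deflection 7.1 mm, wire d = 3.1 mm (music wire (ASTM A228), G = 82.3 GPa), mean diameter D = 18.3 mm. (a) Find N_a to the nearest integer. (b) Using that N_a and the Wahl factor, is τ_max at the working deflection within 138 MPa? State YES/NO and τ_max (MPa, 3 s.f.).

N_a = Gd⁴/(8D³k) = (82.3×10³)(3.1⁴)/(8·18.3³·13) = 11.93 → N_a = 12
Actual rate k = Gd⁴/(8D³·12) = 12.919 N/mm
Working load F = kδ = 12.919·7.1 = 91.723 N
C = 18.3/3.1 = 5.9032; K_W = (4C−1)/(4C−4)+0.615/C = 1.2571
τ_max = K_W·8FD/(πd³) = 1.2571·143.48 = 180.37 MPa
τ_max > 138 MPa → exceeds allowable

(a) 12 coils; (b) NO, τ_max = 180 MPa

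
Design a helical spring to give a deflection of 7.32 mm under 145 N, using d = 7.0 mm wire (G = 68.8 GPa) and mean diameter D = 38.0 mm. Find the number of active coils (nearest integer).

Required rate k = F/δ = 145/7.32 = 19.809 N/mm
N_a = Gd⁴/(8D³k) = (68.8×10³ × 7.0⁴)/(8 × 38.0³ × 19.809)
    = 1.65189e+08 / 8.69556e+06 = 19 → 19 coils

19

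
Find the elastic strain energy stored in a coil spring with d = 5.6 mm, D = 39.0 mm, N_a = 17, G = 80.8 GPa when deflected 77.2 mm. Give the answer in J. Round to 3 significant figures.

k = Gd⁴/(8D³N_a) = (80.8×10³)(5.6⁴)/(8·39.0³·17) = 9.8499 N/mm
U = ½kδ² = 0.5 × 9.8499 × 77.2² = 29352 N·mm = 29.352 J

29.4 J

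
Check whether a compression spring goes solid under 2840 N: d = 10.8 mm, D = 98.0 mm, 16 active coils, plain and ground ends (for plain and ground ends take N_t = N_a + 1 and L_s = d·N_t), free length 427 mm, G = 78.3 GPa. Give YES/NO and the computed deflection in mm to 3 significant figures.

YES, δ = 321 mm

k = Gd⁴/(8D³N_a) = (78.3×10³)(10.8⁴)/(8·98.0³·16) = 8.8424 N/mm
N_t = 17; L_s = 10.8·17 = 183.6 mm; δ_solid = L₀ − L_s = 427 − 183.6 = 243.4 mm
δ = F/k = 2840/8.8424 = 321.18 mm
δ ≥ δ_solid → spring goes solid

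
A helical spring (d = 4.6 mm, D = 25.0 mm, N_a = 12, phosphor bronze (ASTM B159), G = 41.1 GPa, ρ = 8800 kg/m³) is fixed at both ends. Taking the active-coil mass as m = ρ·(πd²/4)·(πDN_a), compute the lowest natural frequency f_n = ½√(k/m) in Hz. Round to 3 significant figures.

k = Gd⁴/(8D³N_a) = (41.1×10³)(4.6⁴)/(8·25.0³·12) = 12.268 N/mm = 12268 N/m
Wire length L = πDN_a = π·25.0·12 = 942.48 mm
m = ρ·(πd²/4)·L = 8800 × 16.619×10⁻⁶ m² × 0.94248 m = 0.13783 kg
f_n = ½√(k/m) = 0.5·√(12268/0.13783) = 0.5·√(89007) = 149.17 Hz

149 Hz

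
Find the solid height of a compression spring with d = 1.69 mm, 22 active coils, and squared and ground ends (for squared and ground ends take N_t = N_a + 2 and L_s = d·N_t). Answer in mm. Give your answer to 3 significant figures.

40.6 mm

squared and ground ends: N_t = N_a + 2 = 22 + 2 = 24
L_s = d·N_t = 1.69 × 24 = 40.56 mm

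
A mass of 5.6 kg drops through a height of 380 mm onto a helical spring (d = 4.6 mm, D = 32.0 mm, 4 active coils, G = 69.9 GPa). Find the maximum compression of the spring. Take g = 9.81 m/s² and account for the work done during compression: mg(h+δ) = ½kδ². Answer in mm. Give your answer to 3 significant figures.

39.3 mm

k = Gd⁴/(8D³N_a) = (69.9×10³)(4.6⁴)/(8·32.0³·4) = 29.848 N/mm
W = mg = 5.6 × 9.81 = 54.936 N
½kδ² − Wδ − Wh = 0 → δ = (W + √(W² + 2kWh))/k
δ = (54.936 + √(3018 + 1.24618e+06))/29.848 = (54.936 + 1117.7)/29.848 = 39.287 mm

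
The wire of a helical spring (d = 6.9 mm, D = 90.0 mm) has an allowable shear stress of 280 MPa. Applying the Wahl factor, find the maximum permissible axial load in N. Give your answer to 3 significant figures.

362 N

C = D/d = 90.0/6.9 = 13.0435
K_W = (4C−1)/(4C−4) + 0.615/C = 51.174/48.174 + 0.0472 = 1.1094
τ_max = K·8FD/(πd³) → F_max = τ_allow·πd³/(8DK)
F_max = 280·π·6.9³/(8·90.0·1.1094) = 2.8897e+05/798.79 = 361.76 N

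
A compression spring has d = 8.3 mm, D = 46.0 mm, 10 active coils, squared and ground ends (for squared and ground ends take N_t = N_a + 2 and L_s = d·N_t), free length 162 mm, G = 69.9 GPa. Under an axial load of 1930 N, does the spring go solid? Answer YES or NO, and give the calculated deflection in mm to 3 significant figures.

NO, δ = 45.3 mm

k = Gd⁴/(8D³N_a) = (69.9×10³)(8.3⁴)/(8·46.0³·10) = 42.602 N/mm
N_t = 12; L_s = 8.3·12 = 99.6 mm; δ_solid = L₀ − L_s = 162 − 99.6 = 62.4 mm
δ = F/k = 1930/42.602 = 45.303 mm
δ < δ_solid → spring does not go solid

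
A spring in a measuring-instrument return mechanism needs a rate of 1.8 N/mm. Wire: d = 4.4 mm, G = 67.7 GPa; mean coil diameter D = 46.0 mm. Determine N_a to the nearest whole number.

18

N_a = Gd⁴/(8D³k) = (67.7×10³ × 4.4⁴)/(8 × 46.0³ × 1.8)
    = 2.53746e+07 / 1.40164e+06 = 18.1 → 18 coils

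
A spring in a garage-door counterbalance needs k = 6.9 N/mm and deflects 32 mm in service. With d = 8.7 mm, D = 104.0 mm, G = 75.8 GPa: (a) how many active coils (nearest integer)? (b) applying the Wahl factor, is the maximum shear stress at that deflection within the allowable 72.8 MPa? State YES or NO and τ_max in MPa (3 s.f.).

N_a = Gd⁴/(8D³k) = (75.8×10³)(8.7⁴)/(8·104.0³·6.9) = 6.994 → N_a = 7
Actual rate k = Gd⁴/(8D³·7) = 6.8938 N/mm
Working load F = kδ = 6.8938·32 = 220.6 N
C = 104.0/8.7 = 11.9540; K_W = (4C−1)/(4C−4)+0.615/C = 1.1199
τ_max = K_W·8FD/(πd³) = 1.1199·88.72 = 99.359 MPa
τ_max > 72.8 MPa → exceeds allowable

(a) 7 coils; (b) NO, τ_max = 99.4 MPa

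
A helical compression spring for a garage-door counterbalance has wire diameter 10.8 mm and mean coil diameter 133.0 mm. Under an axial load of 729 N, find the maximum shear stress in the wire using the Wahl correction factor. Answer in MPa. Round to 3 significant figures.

219 MPa

Spring index C = D/d = 133.0/10.8 = 12.3148
K_W = (4C−1)/(4C−4) + 0.615/C = 48.259/45.259 + 0.0499 = 1.1162
τ₀ = 8FD/(πd³) = 8·729·133.0/(π·10.8³) = 775656/3957.5 = 196 MPa
τ_max = K·τ₀ = 1.1162 × 196 = 218.78 MPa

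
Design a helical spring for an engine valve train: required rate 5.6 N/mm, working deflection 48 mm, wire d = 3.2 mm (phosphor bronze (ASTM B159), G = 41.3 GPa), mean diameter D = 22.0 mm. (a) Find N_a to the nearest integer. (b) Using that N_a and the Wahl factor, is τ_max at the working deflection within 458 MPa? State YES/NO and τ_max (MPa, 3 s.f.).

N_a = Gd⁴/(8D³k) = (41.3×10³)(3.2⁴)/(8·22.0³·5.6) = 9.078 → N_a = 9
Actual rate k = Gd⁴/(8D³·9) = 5.6487 N/mm
Working load F = kδ = 5.6487·48 = 271.14 N
C = 22.0/3.2 = 6.8750; K_W = (4C−1)/(4C−4)+0.615/C = 1.2171
τ_max = K_W·8FD/(πd³) = 1.2171·463.56 = 564.2 MPa
τ_max > 458 MPa → exceeds allowable

(a) 9 coils; (b) NO, τ_max = 564 MPa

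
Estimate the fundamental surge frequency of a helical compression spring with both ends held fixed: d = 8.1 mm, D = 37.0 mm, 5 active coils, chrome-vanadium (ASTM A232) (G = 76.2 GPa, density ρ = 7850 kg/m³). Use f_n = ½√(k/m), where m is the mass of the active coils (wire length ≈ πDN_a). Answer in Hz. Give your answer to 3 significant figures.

415 Hz

k = Gd⁴/(8D³N_a) = (76.2×10³)(8.1⁴)/(8·37.0³·5) = 161.89 N/mm = 1.6189e+05 N/m
Wire length L = πDN_a = π·37.0·5 = 581.19 mm
m = ρ·(πd²/4)·L = 7850 × 51.53×10⁻⁶ m² × 0.58119 m = 0.2351 kg
f_n = ½√(k/m) = 0.5·√(1.6189e+05/0.2351) = 0.5·√(6.8862e+05) = 414.92 Hz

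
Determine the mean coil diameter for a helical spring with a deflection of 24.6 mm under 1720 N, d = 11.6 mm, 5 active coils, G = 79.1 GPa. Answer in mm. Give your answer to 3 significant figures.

80.0 mm

Required rate k = F/δ = 1720/24.6 = 69.919 N/mm
D = (Gd⁴/(8N_a·k))^(1/3) = (79.1×10³·11.6⁴/(8·5·69.919))^(1/3)
  = (512100)^(1/3) = 80.0052 mm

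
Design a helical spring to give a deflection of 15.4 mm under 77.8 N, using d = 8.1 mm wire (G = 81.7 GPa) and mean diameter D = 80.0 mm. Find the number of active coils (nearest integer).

17

Required rate k = F/δ = 77.8/15.4 = 5.0519 N/mm
N_a = Gd⁴/(8D³k) = (81.7×10³ × 8.1⁴)/(8 × 80.0³ × 5.0519)
    = 3.51692e+08 / 2.06928e+07 = 17 → 17 coils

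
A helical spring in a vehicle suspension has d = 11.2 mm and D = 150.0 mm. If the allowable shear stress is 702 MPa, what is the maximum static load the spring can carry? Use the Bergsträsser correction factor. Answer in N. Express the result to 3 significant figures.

C = D/d = 150.0/11.2 = 13.3929
K_B = (4C+2)/(4C−3) = 55.571/50.571 = 1.0989
τ_max = K·8FD/(πd³) → F_max = τ_allow·πd³/(8DK)
F_max = 702·π·11.2³/(8·150.0·1.0989) = 3.0984e+06/1318.6 = 2349.7 N

2350 N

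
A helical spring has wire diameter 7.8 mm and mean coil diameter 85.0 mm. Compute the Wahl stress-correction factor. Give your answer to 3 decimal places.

C = D/d = 85.0/7.8 = 10.8974
K_W = (4C−1)/(4C−4) + 0.615/C = 42.590/39.590 + 0.0564 = 1.1322

1.132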